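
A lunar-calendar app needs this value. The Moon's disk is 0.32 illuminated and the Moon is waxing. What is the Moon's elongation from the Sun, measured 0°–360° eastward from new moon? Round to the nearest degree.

69°

Invert f = (1 − cos θ)/2 to get cos θ = 1 − 2(0.32) = 0.360, hence θ₀ = arccos 0.360 = 68.9°.
Before full moon the principal value applies: θ = 68.9°.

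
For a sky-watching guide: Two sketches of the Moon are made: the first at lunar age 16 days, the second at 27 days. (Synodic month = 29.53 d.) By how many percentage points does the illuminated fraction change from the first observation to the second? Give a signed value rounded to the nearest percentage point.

θ₁ = 360° × 16/29.53 = 195.1°, f₁ = (1 − cos θ₁)/2 = 0.983.
θ₂ = 360° × 27/29.53 = 329.2°, f₂ = (1 − cos θ₂)/2 = 0.071.
Change = f₂ − f₁ = -0.912 → -91 percentage points.

-91 percentage points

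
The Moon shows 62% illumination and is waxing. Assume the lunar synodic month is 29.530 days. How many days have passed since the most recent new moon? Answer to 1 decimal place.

8.5 days

From f = (1 − cos θ)/2: cos θ = 1 − 2×0.62 = -0.240; arccos → 103.9°.
The Moon is waxing (0°–180°), so θ = 103.9° directly.
At 360°/29.530 d per day, 103.9° corresponds to 8.52 days.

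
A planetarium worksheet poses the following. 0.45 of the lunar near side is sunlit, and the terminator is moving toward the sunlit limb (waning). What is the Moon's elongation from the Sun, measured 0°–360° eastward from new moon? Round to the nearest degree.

Invert f = (1 − cos θ)/2 to get cos θ = 1 − 2(0.45) = 0.100, hence θ₀ = arccos 0.100 = 84.3°.
Since the Moon is past full (waning), take the reflex angle: θ = 360° − 84.3° = 275.7°.

276°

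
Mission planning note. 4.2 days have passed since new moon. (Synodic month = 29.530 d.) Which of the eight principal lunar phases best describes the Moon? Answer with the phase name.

waxing crescent

At 4.2/29.530 of the cycle, θ ≈ 51° — the waxing crescent range.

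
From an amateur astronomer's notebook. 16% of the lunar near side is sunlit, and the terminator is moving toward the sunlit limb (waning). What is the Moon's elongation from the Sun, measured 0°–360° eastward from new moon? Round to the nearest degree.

cos θ = 1 − 2f = 0.680, giving a principal value of 47.2°.
Waning ⇒ past full, so θ = 360° − 47.2° = 312.8°.

313°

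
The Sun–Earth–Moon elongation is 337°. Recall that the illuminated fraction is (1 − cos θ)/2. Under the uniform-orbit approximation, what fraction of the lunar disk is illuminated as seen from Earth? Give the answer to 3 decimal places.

cos 337° = 0.921, so f = (1 − 0.921)/2 = 0.040.

0.040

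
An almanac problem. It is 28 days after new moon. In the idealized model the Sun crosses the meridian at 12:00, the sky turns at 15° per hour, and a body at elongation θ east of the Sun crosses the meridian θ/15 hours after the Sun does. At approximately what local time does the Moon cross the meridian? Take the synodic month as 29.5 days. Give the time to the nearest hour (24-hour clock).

11:00

The Moon has covered 28/29.5 of its cycle, so θ ≈ 360° × 28/29.5 = 341.7°.
At 15° of sky rotation per hour, 341.7° corresponds to a 22.78 h lag.
12:00 + 22.78 h ≈ 10:47 → 11:00 to the nearest hour.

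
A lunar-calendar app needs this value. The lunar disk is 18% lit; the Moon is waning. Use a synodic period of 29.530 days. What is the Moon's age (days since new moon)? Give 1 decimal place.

From f = (1 − cos θ)/2: cos θ = 1 − 2×0.18 = 0.640; arccos → 50.2°.
Since the Moon is past full (waning), take the reflex angle: θ = 360° − 50.2° = 309.8°.
Age = 29.530 × 309.8°/360° ≈ 25.41 days.

25.4 days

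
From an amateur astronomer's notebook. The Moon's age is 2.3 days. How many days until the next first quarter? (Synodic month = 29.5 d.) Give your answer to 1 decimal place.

First quarter is 0.25 of the way through the cycle: age 0.25 × 29.5 = 7.375 d.
So 5.075 days remain (7.375 − 2.3).

5.1 days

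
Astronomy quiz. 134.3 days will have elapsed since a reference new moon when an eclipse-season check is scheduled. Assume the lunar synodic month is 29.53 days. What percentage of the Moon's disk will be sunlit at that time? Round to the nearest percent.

134.3/29.53 = 4.548 lunations, so 4 complete cycles and 16.18 d into the next.
Phase angle: θ = 360°·(16.18 d)/(29.53 d) = 197.3°.
Illuminated fraction = (1 − cos 197.3°)/2 = (1 − (-0.955))/2 ≈ 0.978, so 98%.

98%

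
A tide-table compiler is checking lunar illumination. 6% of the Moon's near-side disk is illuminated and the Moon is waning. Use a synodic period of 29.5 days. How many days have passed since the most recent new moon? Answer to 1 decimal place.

27.2 days

Invert f = (1 − cos θ)/2 to get cos θ = 1 − 2(0.06) = 0.880, hence θ₀ = arccos 0.880 = 28.4°.
Waning ⇒ past full, so θ = 360° − 28.4° = 331.6°.
At 360°/29.5 d per day, 331.6° corresponds to 27.18 days.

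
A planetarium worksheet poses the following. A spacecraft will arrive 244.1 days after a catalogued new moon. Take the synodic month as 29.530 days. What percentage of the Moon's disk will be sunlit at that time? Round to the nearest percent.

55%

244.1/29.530 = 8.266 lunations, so 8 complete cycles and 7.86 d into the next.
Phase angle: θ = 360°·(7.86 d)/(29.530 d) = 95.8°.
With cos θ = (-0.101), the lit fraction is (1 − (-0.101))/2 ≈ 0.551, so 55%.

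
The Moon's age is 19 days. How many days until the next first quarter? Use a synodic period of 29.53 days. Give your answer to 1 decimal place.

17.9 days

First quarter occurs at elongation 90°, i.e. at age 29.53 × 90/360 = 7.383 d.
This lunation's first quarter (7.383 d) has passed, so add one period: 36.913 − 19 = 17.913 days.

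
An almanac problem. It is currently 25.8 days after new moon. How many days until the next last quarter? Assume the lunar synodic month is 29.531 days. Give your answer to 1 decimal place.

Last quarter is 0.75 of the way through the cycle: age 0.75 × 29.531 = 22.148 d.
This lunation's last quarter (22.148 d) has passed, so add one period: 51.679 − 25.8 = 25.879 days.

25.9 days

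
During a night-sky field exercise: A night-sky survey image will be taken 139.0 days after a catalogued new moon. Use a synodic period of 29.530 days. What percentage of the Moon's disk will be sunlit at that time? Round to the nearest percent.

63%

Reduce mod P: 139.0 − 4×29.530 = 20.88 d into the current lunation.
Elongation θ = 360° × 20.88/29.530 ≈ 254.5°.
With cos θ = (-0.266), the lit fraction is (1 − (-0.266))/2 ≈ 0.633, so 63%.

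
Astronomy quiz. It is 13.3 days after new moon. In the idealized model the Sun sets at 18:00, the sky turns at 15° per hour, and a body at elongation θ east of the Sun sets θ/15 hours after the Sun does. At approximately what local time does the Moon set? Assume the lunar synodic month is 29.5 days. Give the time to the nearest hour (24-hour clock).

05:00

Phase angle: θ = 360°·(13.3 d)/(29.5 d) = 162.3°.
Delay after the Sun = 162.3° / (15°/h) ≈ 10.82 h.
18:00 + 10.82 h ≈ 04:49 → 05:00 to the nearest hour.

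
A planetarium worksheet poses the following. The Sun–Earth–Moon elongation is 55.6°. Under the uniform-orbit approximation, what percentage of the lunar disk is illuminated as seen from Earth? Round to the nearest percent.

22%

cos 55.6° = 0.565, so f = (1 − 0.565)/2 = 0.218, i.e. 22%.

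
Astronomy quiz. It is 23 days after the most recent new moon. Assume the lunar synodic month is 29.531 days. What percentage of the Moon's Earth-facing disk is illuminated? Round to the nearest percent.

41%

The Moon has covered 23/29.531 of its cycle, so θ ≈ 360° × 23/29.531 = 280.4°.
Illuminated fraction = (1 − cos 280.4°)/2 = (1 − 0.180)/2 ≈ 0.410, so 41%.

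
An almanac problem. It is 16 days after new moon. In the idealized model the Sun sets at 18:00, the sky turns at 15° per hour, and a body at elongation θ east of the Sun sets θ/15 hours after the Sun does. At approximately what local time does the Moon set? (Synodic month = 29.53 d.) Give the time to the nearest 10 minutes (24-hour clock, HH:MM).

07:00

Phase angle: θ = 360°·(16 d)/(29.53 d) = 195.1°.
The Moon trails the Sun by θ/15 = 195.1/15 ≈ 13.00 hours.
18:00 + 13.004 h ≈ 07:00 → 07:00 to the nearest ten minutes.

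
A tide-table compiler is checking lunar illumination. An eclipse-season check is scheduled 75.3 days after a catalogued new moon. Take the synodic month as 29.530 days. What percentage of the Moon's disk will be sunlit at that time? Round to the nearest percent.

Reduce mod P: 75.3 − 2×29.530 = 16.24 d into the current lunation.
Phase angle: θ = 360°·(16.24 d)/(29.530 d) = 198.0°.
Illuminated fraction = (1 − cos 198.0°)/2 = (1 − (-0.951))/2 ≈ 0.976, so 98%.

98%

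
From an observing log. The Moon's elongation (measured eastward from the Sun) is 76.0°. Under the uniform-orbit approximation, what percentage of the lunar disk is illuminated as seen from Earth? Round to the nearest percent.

f = (1 − cos 76.0°)/2 = (1 − 0.242)/2 ≈ 0.379, i.e. 38%.

38%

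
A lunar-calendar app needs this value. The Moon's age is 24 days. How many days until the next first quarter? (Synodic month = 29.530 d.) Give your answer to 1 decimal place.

First quarter is 0.25 of the way through the cycle: age 0.25 × 29.530 = 7.383 d.
Already past this cycle's first quarter; the next is at 7.383 + 29.530 = 36.913 d, so 36.913 − 24 = 12.913 days.

12.9 days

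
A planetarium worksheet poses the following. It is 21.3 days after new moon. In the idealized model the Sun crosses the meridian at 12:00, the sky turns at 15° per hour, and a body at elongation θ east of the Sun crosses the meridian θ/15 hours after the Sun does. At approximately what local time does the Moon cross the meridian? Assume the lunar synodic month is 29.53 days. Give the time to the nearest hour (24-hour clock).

Phase angle: θ = 360°·(21.3 d)/(29.53 d) = 259.7°.
At 15° of sky rotation per hour, 259.7° corresponds to a 17.31 h lag.
12:00 + 17.31 h ≈ 05:19 → 05:00 to the nearest hour.

05:00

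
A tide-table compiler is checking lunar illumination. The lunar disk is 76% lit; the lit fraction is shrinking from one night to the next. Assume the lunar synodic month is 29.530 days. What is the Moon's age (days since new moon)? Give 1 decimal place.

19.6 days

From f = (1 − cos θ)/2: cos θ = 1 − 2×0.76 = -0.520; arccos → 121.3°.
Since the Moon is past full (waning), take the reflex angle: θ = 360° − 121.3° = 238.7°.
That fraction of the synodic month is 238.7/360 × 29.530 d ≈ 19.58 d.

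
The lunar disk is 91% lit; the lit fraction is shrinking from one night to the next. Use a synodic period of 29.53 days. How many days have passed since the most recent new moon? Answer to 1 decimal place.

cos θ = 1 − 2f = -0.820, giving a principal value of 145.1°.
Waning ⇒ past full, so θ = 360° − 145.1° = 214.9°.
At 360°/29.53 d per day, 214.9° corresponds to 17.63 days.

17.6 days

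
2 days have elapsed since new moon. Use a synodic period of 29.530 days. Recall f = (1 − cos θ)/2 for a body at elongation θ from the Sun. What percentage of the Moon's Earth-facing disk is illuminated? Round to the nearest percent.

4%

Elongation θ = 360° × 2/29.530 ≈ 24.4°.
With cos θ = 0.911, the lit fraction is (1 − 0.911)/2 ≈ 0.045, so 4%.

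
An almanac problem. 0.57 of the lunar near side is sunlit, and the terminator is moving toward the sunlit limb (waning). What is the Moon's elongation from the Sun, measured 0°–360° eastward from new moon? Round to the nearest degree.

262°

From f = (1 − cos θ)/2: cos θ = 1 − 2×0.57 = -0.140; arccos → 98.0°.
A waning Moon lies in 180°–360°, so θ = 360° − 98.0° = 262.0°.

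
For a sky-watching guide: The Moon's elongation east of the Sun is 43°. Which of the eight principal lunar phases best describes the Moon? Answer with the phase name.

The waxing crescent sector spans roughly 22°–68°; 43° falls inside it.

waxing crescent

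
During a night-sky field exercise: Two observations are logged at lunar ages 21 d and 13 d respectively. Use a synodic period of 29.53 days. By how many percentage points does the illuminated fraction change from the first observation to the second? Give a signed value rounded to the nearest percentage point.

+34 pp

θ₁ = 360° × 21/29.53 = 256.0°, f₁ = (1 − cos θ₁)/2 = 0.621.
θ₂ = 360° × 13/29.53 = 158.5°, f₂ = (1 − cos θ₂)/2 = 0.965.
Change = f₂ − f₁ = +0.344 → +34 percentage points.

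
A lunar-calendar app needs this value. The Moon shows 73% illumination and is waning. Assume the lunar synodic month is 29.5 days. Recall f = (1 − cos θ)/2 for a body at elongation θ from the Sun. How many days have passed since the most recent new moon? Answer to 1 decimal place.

Invert f = (1 − cos θ)/2 to get cos θ = 1 − 2(0.73) = -0.460, hence θ₀ = arccos -0.460 = 117.4°.
Waning ⇒ past full, so θ = 360° − 117.4° = 242.6°.
That fraction of the synodic month is 242.6/360 × 29.5 d ≈ 19.88 d.

19.9 days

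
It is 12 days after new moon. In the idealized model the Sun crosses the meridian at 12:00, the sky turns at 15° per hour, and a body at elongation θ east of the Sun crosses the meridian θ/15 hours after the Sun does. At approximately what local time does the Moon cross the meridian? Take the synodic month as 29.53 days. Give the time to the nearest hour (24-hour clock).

22:00

The Moon has covered 12/29.53 of its cycle, so θ ≈ 360° × 12/29.53 = 146.3°.
Delay after the Sun = 146.3° / (15°/h) ≈ 9.75 h.
12:00 + 9.75 h ≈ 21:45 → 22:00 to the nearest hour.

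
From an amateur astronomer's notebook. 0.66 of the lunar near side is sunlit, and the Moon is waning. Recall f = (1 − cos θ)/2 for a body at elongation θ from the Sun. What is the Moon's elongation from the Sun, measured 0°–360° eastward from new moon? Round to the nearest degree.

cos θ = 1 − 2f = -0.320, giving a principal value of 108.7°.
A waning Moon lies in 180°–360°, so θ = 360° − 108.7° = 251.3°.

251°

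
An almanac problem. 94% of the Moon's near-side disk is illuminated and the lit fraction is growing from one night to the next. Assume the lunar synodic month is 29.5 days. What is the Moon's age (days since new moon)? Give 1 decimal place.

12.4 days

From f = (1 − cos θ)/2: cos θ = 1 − 2×0.94 = -0.880; arccos → 151.6°.
Waxing ⇒ before full, so θ = 151.6°.
At 360°/29.5 d per day, 151.6° corresponds to 12.43 days.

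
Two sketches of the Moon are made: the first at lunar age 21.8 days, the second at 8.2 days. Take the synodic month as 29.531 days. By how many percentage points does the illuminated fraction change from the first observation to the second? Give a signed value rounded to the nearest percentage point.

θ₁ = 360° × 21.8/29.531 = 265.8°, f₁ = (1 − cos θ₁)/2 = 0.537.
θ₂ = 360° × 8.2/29.531 = 100.0°, f₂ = (1 − cos θ₂)/2 = 0.587.
Change = f₂ − f₁ = +0.049 → +5 percentage points.

+5 pp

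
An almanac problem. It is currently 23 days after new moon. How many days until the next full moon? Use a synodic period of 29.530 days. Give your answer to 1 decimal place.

21.3 days

Full moon is 0.5 of the way through the cycle: age 0.5 × 29.530 = 14.765 d.
Already past this cycle's full moon; the next is at 14.765 + 29.530 = 44.295 d, so 44.295 − 23 = 21.295 days.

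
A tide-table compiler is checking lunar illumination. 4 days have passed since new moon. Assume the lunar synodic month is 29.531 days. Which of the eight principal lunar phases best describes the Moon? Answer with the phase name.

θ ≈ 360° × 4/29.531 = 49°, which falls in the waxing crescent sector.

waxing crescent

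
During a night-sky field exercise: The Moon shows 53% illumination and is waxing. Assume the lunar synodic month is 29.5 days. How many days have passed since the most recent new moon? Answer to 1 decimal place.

7.7 days

From f = (1 − cos θ)/2: cos θ = 1 − 2×0.53 = -0.060; arccos → 93.4°.
Waxing ⇒ before full, so θ = 93.4°.
At 360°/29.5 d per day, 93.4° corresponds to 7.66 days.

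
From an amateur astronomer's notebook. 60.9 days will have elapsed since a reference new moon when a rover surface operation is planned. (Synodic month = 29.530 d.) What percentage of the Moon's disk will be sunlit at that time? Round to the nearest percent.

4%

60.9 d spans 2 complete synodic months (2 × 29.530 = 59.06 d) plus 1.84 d.
Elongation θ = 360° × 1.84/29.530 ≈ 22.4°.
Illuminated fraction = (1 − cos 22.4°)/2 = (1 − 0.924)/2 ≈ 0.038, so 4%.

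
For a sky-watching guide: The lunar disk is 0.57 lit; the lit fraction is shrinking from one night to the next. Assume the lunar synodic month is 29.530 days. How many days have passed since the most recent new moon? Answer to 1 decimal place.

21.5 days

Invert f = (1 − cos θ)/2 to get cos θ = 1 − 2(0.57) = -0.140, hence θ₀ = arccos -0.140 = 98.0°.
A waning Moon lies in 180°–360°, so θ = 360° − 98.0° = 262.0°.
Age = 29.530 × 262.0°/360° ≈ 21.49 days.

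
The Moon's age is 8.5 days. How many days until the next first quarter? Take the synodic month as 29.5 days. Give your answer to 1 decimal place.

First quarter is 0.25 of the way through the cycle: age 0.25 × 29.5 = 7.375 d.
This lunation's first quarter (7.375 d) has passed, so add one period: 36.875 − 8.5 = 28.375 days.

28.4 days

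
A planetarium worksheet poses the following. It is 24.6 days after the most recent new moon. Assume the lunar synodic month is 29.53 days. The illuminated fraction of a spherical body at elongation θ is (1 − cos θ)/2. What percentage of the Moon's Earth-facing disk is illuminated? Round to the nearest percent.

25%

Phase angle: θ = 360°·(24.6 d)/(29.53 d) = 299.9°.
Illuminated fraction = (1 − cos 299.9°)/2 = (1 − 0.498)/2 ≈ 0.251, so 25%.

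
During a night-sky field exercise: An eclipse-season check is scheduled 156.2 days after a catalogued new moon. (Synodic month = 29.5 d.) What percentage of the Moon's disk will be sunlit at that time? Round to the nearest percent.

64%

156.2 d spans 5 complete synodic months (5 × 29.5 = 147.50 d) plus 8.70 d.
Elongation θ = 360° × 8.70/29.5 ≈ 106.2°.
cos 106.2° = (-0.278), so f = (1 − (-0.278))/2 = 0.639, so 64%.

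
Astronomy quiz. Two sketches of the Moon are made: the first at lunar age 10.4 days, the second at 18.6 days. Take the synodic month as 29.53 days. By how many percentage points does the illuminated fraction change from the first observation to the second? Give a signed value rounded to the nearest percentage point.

θ₁ = 360° × 10.4/29.53 = 126.8°, f₁ = (1 − cos θ₁)/2 = 0.799.
θ₂ = 360° × 18.6/29.53 = 226.8°, f₂ = (1 − cos θ₂)/2 = 0.843.
Change = f₂ − f₁ = +0.043 → +4 percentage points.

+4 pp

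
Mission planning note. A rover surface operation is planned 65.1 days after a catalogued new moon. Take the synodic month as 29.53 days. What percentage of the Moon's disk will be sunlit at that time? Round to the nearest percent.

36%

65.1/29.53 = 2.205 lunations, so 2 complete cycles and 6.04 d into the next.
Elongation θ = 360° × 6.04/29.53 ≈ 73.6°.
Illuminated fraction = (1 − cos 73.6°)/2 = (1 − 0.282)/2 ≈ 0.359, so 36%.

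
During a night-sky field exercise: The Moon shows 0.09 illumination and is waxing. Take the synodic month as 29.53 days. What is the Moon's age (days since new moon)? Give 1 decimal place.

From f = (1 − cos θ)/2: cos θ = 1 − 2×0.09 = 0.820; arccos → 34.9°.
Waxing ⇒ before full, so θ = 34.9°.
Age = 29.53 × 34.9°/360° ≈ 2.86 days.

2.9 days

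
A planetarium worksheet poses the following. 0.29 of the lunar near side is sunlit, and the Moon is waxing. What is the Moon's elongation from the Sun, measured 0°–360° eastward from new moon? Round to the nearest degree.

Invert f = (1 − cos θ)/2 to get cos θ = 1 − 2(0.29) = 0.420, hence θ₀ = arccos 0.420 = 65.2°.
The Moon is waxing (0°–180°), so θ = 65.2° directly.

65°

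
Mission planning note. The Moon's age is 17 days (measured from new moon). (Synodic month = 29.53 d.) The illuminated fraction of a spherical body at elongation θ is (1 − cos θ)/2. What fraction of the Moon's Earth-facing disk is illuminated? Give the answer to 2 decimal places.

0.94

Elongation θ = 360° × 17/29.53 ≈ 207.2°.
Illuminated fraction = (1 − cos 207.2°)/2 = (1 − (-0.889))/2 ≈ 0.945.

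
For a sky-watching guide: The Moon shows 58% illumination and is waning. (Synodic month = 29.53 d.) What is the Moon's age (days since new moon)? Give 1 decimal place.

Invert f = (1 − cos θ)/2 to get cos θ = 1 − 2(0.58) = -0.160, hence θ₀ = arccos -0.160 = 99.2°.
Waning ⇒ past full, so θ = 360° − 99.2° = 260.8°.
Age = 29.53 × 260.8°/360° ≈ 21.39 days.

21.4 days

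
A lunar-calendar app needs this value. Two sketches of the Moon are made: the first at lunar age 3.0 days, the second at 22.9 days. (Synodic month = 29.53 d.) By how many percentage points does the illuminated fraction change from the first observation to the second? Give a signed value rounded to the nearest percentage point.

+32 pp

First observation: θ = 360°·3.0/29.53 = 36.6°, so f = 0.098.
Second observation: θ = 279.2°, f = 0.420.
Δf = 0.420 − 0.098 = +0.322, i.e. +32 pp.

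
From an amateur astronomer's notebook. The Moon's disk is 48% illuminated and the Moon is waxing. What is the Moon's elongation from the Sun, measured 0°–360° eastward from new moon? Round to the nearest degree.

88°

cos θ = 1 − 2f = 0.040, giving a principal value of 87.7°.
The Moon is waxing (0°–180°), so θ = 87.7° directly.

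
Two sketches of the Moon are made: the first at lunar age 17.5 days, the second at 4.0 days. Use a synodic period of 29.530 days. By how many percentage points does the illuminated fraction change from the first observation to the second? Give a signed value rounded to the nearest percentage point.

-75 pp

θ₁ = 360° × 17.5/29.530 = 213.3°, f₁ = (1 − cos θ₁)/2 = 0.918.
θ₂ = 360° × 4.0/29.530 = 48.8°, f₂ = (1 − cos θ₂)/2 = 0.170.
Change = f₂ − f₁ = -0.747 → -75 percentage points.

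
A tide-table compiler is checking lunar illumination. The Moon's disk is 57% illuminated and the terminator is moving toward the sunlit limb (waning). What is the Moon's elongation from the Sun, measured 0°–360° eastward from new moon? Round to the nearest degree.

262°

Invert f = (1 − cos θ)/2 to get cos θ = 1 − 2(0.57) = -0.140, hence θ₀ = arccos -0.140 = 98.0°.
Waning ⇒ past full, so θ = 360° − 98.0° = 262.0°.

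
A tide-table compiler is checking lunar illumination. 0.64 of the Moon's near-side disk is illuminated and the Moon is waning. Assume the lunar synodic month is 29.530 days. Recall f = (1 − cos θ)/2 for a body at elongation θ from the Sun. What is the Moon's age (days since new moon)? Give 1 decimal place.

20.8 days

Invert f = (1 − cos θ)/2 to get cos θ = 1 − 2(0.64) = -0.280, hence θ₀ = arccos -0.280 = 106.3°.
Waning ⇒ past full, so θ = 360° − 106.3° = 253.7°.
At 360°/29.530 d per day, 253.7° corresponds to 20.81 days.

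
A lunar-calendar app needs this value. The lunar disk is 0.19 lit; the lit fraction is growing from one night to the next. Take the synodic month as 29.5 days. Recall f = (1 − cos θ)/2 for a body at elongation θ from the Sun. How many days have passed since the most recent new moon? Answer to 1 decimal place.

4.2 days

From f = (1 − cos θ)/2: cos θ = 1 − 2×0.19 = 0.620; arccos → 51.7°.
Waxing ⇒ before full, so θ = 51.7°.
Age = 29.5 × 51.7°/360° ≈ 4.24 days.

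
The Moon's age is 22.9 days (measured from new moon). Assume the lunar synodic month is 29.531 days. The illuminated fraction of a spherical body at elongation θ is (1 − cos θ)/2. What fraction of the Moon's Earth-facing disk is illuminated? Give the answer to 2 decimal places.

The Moon has covered 22.9/29.531 of its cycle, so θ ≈ 360° × 22.9/29.531 = 279.2°.
cos 279.2° = 0.159, so f = (1 − 0.159)/2 = 0.420.

0.42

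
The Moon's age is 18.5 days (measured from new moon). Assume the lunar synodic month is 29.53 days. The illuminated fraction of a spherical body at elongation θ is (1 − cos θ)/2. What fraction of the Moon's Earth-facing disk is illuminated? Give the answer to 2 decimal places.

Phase angle: θ = 360°·(18.5 d)/(29.53 d) = 225.5°.
cos 225.5° = (-0.700), so f = (1 − (-0.700))/2 = 0.850.

0.85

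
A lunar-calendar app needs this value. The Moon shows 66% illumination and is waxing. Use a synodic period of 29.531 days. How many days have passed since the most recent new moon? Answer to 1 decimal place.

8.9 days

cos θ = 1 − 2f = -0.320, giving a principal value of 108.7°.
The Moon is waxing (0°–180°), so θ = 108.7° directly.
Age = 29.531 × 108.7°/360° ≈ 8.91 days.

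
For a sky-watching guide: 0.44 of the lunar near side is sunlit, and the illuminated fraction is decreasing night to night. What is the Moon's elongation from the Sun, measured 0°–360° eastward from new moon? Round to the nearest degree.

cos θ = 1 − 2f = 0.120, giving a principal value of 83.1°.
Waning ⇒ past full, so θ = 360° − 83.1° = 276.9°.

277°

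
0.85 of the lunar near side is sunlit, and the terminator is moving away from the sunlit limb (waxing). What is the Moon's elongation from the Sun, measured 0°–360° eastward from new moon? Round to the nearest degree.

cos θ = 1 − 2f = -0.700, giving a principal value of 134.4°.
Waxing ⇒ before full, so θ = 134.4°.

134°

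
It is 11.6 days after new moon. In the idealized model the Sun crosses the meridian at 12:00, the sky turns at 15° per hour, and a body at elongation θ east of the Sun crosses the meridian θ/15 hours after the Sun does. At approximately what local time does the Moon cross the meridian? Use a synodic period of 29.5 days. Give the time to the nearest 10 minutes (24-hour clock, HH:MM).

21:30

The Moon has covered 11.6/29.5 of its cycle, so θ ≈ 360° × 11.6/29.5 = 141.6°.
The Moon trails the Sun by θ/15 = 141.6/15 ≈ 9.44 hours.
12:00 + 9.437 h ≈ 21:26 → 21:30 to the nearest ten minutes.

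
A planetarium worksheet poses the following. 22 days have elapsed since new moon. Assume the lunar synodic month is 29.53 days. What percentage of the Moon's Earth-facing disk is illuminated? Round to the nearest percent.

52%

The Moon has covered 22/29.53 of its cycle, so θ ≈ 360° × 22/29.53 = 268.2°.
With cos θ = (-0.031), the lit fraction is (1 − (-0.031))/2 ≈ 0.516, so 52%.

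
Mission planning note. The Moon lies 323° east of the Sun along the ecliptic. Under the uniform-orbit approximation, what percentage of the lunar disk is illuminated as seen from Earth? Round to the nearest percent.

f = (1 − cos 323°)/2 = (1 − 0.799)/2 ≈ 0.101, i.e. 10%.

10%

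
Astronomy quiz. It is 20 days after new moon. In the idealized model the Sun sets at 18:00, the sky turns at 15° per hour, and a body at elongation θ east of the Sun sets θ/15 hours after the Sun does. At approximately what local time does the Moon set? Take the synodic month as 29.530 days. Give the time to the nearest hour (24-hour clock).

Elongation θ = 360° × 20/29.530 ≈ 243.8°.
At 15° of sky rotation per hour, 243.8° corresponds to a 16.25 h lag.
18:00 + 16.25 h ≈ 10:15 → 10:00 to the nearest hour.

10:00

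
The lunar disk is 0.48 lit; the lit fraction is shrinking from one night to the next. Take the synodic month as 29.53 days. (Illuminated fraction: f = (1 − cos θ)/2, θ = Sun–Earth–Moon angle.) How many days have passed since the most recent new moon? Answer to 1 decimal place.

22.3 days

From f = (1 − cos θ)/2: cos θ = 1 − 2×0.48 = 0.040; arccos → 87.7°.
A waning Moon lies in 180°–360°, so θ = 360° − 87.7° = 272.3°.
Age = 29.53 × 272.3°/360° ≈ 22.34 days.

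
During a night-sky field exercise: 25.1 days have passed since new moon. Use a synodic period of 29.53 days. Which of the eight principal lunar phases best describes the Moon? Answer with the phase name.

θ ≈ 360° × 25.1/29.53 = 306°, which falls in the waning crescent sector.

waning crescent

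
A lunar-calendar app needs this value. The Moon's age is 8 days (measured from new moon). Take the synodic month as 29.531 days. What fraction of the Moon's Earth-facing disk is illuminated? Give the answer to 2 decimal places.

The Moon has covered 8/29.531 of its cycle, so θ ≈ 360° × 8/29.531 = 97.5°.
Illuminated fraction = (1 − cos 97.5°)/2 = (1 − (-0.131))/2 ≈ 0.565.

0.57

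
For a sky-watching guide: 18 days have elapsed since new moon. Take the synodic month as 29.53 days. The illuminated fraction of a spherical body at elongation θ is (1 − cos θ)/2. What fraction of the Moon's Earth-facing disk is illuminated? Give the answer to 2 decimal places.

0.89

Elongation θ = 360° × 18/29.53 ≈ 219.4°.
With cos θ = (-0.772), the lit fraction is (1 − (-0.772))/2 ≈ 0.886.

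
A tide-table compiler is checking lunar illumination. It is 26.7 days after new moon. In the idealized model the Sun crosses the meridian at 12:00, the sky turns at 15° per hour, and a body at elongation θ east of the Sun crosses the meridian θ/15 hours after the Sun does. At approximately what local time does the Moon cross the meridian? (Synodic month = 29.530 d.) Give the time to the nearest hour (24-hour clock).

Elongation θ = 360° × 26.7/29.530 ≈ 325.5°.
Delay after the Sun = 325.5° / (15°/h) ≈ 21.70 h.
12:00 + 21.70 h ≈ 09:42 → 10:00 to the nearest hour.

10:00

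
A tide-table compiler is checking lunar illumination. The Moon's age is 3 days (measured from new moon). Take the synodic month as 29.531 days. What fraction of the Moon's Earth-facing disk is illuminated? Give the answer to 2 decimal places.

The Moon has covered 3/29.531 of its cycle, so θ ≈ 360° × 3/29.531 = 36.6°.
With cos θ = 0.803, the lit fraction is (1 − 0.803)/2 ≈ 0.098.

0.10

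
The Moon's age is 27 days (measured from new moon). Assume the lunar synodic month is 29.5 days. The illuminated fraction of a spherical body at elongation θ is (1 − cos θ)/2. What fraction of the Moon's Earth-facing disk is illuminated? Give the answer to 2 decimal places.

0.07

Elongation θ = 360° × 27/29.5 ≈ 329.5°.
Illuminated fraction = (1 − cos 329.5°)/2 = (1 − 0.862)/2 ≈ 0.069.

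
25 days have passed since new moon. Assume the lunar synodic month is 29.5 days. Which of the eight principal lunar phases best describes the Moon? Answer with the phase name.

waning crescent

θ ≈ 360° × 25/29.5 = 305°, which falls in the waning crescent sector.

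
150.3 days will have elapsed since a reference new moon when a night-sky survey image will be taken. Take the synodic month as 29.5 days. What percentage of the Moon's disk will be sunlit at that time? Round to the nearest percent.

Reduce mod P: 150.3 − 5×29.5 = 2.80 d into the current lunation.
Elongation θ = 360° × 2.80/29.5 ≈ 34.2°.
Illuminated fraction = (1 − cos 34.2°)/2 = (1 − 0.827)/2 ≈ 0.086, so 9%.

9%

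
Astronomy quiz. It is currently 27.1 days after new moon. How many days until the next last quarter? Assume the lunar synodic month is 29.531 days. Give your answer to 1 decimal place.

24.6 days

Last quarter occurs at elongation 270°, i.e. at age 29.531 × 270/360 = 22.148 d.
This lunation's last quarter (22.148 d) has passed, so add one period: 51.679 − 27.1 = 24.579 days.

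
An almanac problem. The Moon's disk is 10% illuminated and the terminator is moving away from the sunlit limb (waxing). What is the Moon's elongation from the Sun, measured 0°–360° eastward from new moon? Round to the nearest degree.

37°

Invert f = (1 − cos θ)/2 to get cos θ = 1 − 2(0.10) = 0.800, hence θ₀ = arccos 0.800 = 36.9°.
The Moon is waxing (0°–180°), so θ = 36.9° directly.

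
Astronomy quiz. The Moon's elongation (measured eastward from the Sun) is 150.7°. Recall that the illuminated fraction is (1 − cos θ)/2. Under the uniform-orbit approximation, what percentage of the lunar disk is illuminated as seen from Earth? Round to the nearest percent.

94%

Half-versine of 150.7°: (1 − (-0.872))/2 = 0.936, i.e. 94%.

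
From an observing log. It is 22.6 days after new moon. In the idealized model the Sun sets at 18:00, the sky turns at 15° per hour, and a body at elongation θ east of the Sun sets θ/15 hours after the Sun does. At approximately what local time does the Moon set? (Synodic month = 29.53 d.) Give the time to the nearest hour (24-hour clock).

12:00

Elongation θ = 360° × 22.6/29.53 ≈ 275.5°.
At 15° of sky rotation per hour, 275.5° corresponds to a 18.37 h lag.
18:00 + 18.37 h ≈ 12:22 → 12:00 to the nearest hour.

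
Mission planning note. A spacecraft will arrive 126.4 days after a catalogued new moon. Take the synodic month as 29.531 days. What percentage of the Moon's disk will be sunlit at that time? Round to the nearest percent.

59%

Reduce mod P: 126.4 − 4×29.531 = 8.28 d into the current lunation.
Phase angle: θ = 360°·(8.28 d)/(29.531 d) = 100.9°.
cos 100.9° = (-0.189), so f = (1 − (-0.189))/2 = 0.594, so 59%.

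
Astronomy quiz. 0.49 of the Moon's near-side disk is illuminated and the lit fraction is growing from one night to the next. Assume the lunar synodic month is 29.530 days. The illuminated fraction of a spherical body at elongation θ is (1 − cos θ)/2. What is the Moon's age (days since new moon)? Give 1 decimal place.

From f = (1 − cos θ)/2: cos θ = 1 − 2×0.49 = 0.020; arccos → 88.9°.
Waxing ⇒ before full, so θ = 88.9°.
Age = 29.530 × 88.9°/360° ≈ 7.29 days.

7.3 days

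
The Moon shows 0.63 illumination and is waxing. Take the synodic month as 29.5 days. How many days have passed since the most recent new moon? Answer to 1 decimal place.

From f = (1 − cos θ)/2: cos θ = 1 − 2×0.63 = -0.260; arccos → 105.1°.
Waxing ⇒ before full, so θ = 105.1°.
At 360°/29.5 d per day, 105.1° corresponds to 8.61 days.

8.6 days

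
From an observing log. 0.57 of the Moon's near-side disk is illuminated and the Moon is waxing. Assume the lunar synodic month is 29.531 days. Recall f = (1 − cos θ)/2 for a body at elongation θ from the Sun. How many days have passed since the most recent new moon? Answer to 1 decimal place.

8.0 days

Invert f = (1 − cos θ)/2 to get cos θ = 1 − 2(0.57) = -0.140, hence θ₀ = arccos -0.140 = 98.0°.
The Moon is waxing (0°–180°), so θ = 98.0° directly.
That fraction of the synodic month is 98.0/360 × 29.531 d ≈ 8.04 d.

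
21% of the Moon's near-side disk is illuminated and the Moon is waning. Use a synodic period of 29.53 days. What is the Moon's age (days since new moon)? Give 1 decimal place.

25.1 days

cos θ = 1 − 2f = 0.580, giving a principal value of 54.5°.
Since the Moon is past full (waning), take the reflex angle: θ = 360° − 54.5° = 305.5°.
That fraction of the synodic month is 305.5/360 × 29.53 d ≈ 25.06 d.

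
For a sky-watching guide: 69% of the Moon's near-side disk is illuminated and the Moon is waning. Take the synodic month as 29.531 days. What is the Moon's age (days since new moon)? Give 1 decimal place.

Invert f = (1 − cos θ)/2 to get cos θ = 1 − 2(0.69) = -0.380, hence θ₀ = arccos -0.380 = 112.3°.
A waning Moon lies in 180°–360°, so θ = 360° − 112.3° = 247.7°.
At 360°/29.531 d per day, 247.7° corresponds to 20.32 days.

20.3 days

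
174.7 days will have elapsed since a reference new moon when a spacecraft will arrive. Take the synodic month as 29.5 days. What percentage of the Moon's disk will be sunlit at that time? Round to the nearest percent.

174.7/29.5 = 5.922 lunations, so 5 complete cycles and 27.20 d into the next.
Phase angle: θ = 360°·(27.20 d)/(29.5 d) = 331.9°.
Illuminated fraction = (1 − cos 331.9°)/2 = (1 − 0.882)/2 ≈ 0.059, so 6%.

6%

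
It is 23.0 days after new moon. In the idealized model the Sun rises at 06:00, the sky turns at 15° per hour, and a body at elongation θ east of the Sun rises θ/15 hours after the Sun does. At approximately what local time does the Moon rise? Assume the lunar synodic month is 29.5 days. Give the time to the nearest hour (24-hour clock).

01:00

Elongation θ = 360° × 23.0/29.5 ≈ 280.7°.
At 15° of sky rotation per hour, 280.7° corresponds to a 18.71 h lag.
06:00 + 18.71 h ≈ 00:43 → 01:00 to the nearest hour.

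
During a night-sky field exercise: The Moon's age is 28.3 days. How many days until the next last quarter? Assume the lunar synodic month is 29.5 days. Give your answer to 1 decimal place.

Last quarter occurs at elongation 270°, i.e. at age 29.5 × 270/360 = 22.125 d.
Already past this cycle's last quarter; the next is at 22.125 + 29.5 = 51.625 d, so 51.625 − 28.3 = 23.325 days.

23.3 days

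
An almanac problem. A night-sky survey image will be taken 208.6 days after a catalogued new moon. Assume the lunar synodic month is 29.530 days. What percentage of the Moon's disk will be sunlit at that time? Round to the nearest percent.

4%

Reduce mod P: 208.6 − 7×29.530 = 1.89 d into the current lunation.
Phase angle: θ = 360°·(1.89 d)/(29.530 d) = 23.0°.
Illuminated fraction = (1 − cos 23.0°)/2 = (1 − 0.920)/2 ≈ 0.040, so 4%.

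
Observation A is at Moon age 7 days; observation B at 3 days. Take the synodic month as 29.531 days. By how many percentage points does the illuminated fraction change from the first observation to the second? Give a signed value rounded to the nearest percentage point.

θ₁ = 360° × 7/29.531 = 85.3°, f₁ = (1 − cos θ₁)/2 = 0.459.
θ₂ = 360° × 3/29.531 = 36.6°, f₂ = (1 − cos θ₂)/2 = 0.098.
Change = f₂ − f₁ = -0.361 → -36 percentage points.

-36 pp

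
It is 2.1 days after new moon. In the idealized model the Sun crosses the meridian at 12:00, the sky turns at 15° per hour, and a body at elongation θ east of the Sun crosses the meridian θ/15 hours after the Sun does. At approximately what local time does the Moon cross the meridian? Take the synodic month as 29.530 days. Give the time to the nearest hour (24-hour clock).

14:00

Phase angle: θ = 360°·(2.1 d)/(29.530 d) = 25.6°.
The Moon trails the Sun by θ/15 = 25.6/15 ≈ 1.71 hours.
12:00 + 1.71 h ≈ 13:42 → 14:00 to the nearest hour.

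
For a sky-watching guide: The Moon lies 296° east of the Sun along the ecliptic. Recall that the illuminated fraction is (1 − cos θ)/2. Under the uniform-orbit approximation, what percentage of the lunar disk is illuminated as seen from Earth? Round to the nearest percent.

28%

Half-versine of 296°: (1 − 0.438)/2 = 0.281, i.e. 28%.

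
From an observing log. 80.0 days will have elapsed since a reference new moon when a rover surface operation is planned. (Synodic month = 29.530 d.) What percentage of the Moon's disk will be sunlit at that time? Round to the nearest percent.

80.0/29.530 = 2.709 lunations, so 2 complete cycles and 20.94 d into the next.
Phase angle: θ = 360°·(20.94 d)/(29.530 d) = 255.3°.
With cos θ = (-0.254), the lit fraction is (1 − (-0.254))/2 ≈ 0.627, so 63%.

63%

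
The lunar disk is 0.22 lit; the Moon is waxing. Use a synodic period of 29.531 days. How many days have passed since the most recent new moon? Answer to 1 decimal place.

From f = (1 − cos θ)/2: cos θ = 1 − 2×0.22 = 0.560; arccos → 55.9°.
The Moon is waxing (0°–180°), so θ = 55.9° directly.
At 360°/29.531 d per day, 55.9° corresponds to 4.59 days.

4.6 days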